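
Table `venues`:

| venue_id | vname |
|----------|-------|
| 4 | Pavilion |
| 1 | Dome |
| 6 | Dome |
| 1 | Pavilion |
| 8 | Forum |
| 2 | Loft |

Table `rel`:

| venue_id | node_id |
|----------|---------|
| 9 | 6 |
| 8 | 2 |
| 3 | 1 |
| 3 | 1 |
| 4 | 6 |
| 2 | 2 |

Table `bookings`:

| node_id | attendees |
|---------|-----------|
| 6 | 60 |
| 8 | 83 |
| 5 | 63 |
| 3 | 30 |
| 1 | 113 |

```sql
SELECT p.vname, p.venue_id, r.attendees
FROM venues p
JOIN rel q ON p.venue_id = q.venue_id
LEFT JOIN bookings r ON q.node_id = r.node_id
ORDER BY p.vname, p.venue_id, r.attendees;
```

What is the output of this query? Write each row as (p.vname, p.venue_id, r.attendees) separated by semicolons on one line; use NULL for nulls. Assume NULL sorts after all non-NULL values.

Evaluate left to right. First `venues p INNER JOIN rel q` on venue_id: 3 row(s).
Then LEFT JOIN `bookings r` on node_id: each of those 3 rows is kept; rows whose q.node_id has no match in r get NULL for r's columns.

(Forum, 8, NULL); (Loft, 2, NULL); (Pavilion, 4, 60)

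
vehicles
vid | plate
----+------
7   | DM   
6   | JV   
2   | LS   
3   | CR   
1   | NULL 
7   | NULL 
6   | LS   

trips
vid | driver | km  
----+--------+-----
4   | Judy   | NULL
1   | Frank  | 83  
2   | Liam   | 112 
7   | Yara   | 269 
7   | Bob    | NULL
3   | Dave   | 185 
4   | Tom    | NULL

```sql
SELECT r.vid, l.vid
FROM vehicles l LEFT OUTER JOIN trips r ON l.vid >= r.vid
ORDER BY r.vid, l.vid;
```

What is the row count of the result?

30

LEFT JOIN keeps every row from `vehicles`; unmatched rows get NULL for `trips`'s columns.
Matching on l.vid >= r.vid.
- l[0] vid=7 → 7 match(es) in r → 7 row(s).
- l[1] vid=6 → 5 match(es) in r → 5 row(s).
- l[2] vid=2 → 2 match(es) in r → 2 row(s).
- l[3] vid=3 → 3 match(es) in r → 3 row(s).
- l[4] vid=1 → 1 match(es) in r → 1 row(s).
- l[5] vid=7 → 7 match(es) in r → 7 row(s).
- l[6] vid=6 → 5 match(es) in r → 5 row(s).
Total: 30 rows.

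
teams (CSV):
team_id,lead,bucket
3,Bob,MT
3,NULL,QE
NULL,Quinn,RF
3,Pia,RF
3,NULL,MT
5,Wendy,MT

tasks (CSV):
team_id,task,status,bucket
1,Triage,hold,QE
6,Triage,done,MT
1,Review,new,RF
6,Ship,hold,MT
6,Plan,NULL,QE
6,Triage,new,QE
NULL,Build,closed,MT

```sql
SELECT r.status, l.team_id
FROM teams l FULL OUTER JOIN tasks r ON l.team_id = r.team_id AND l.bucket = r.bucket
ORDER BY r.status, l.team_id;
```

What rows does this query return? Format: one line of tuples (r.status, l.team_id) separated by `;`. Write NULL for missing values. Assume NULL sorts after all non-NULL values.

(closed, NULL); (done, NULL); (hold, NULL); (hold, NULL); (new, NULL); (new, NULL); (NULL, 3); (NULL, 3); (NULL, 3); (NULL, 3); (NULL, 5); (NULL, NULL); (NULL, NULL)

FULL OUTER JOIN keeps every row from both sides; unmatched rows get NULL for the other side's columns.
Matching on l.team_id = r.team_id AND l.bucket = r.bucket. A NULL in a compared column never satisfies the condition.
Matched pairs: 0; unmatched l rows kept: 6; unmatched r rows kept: 7.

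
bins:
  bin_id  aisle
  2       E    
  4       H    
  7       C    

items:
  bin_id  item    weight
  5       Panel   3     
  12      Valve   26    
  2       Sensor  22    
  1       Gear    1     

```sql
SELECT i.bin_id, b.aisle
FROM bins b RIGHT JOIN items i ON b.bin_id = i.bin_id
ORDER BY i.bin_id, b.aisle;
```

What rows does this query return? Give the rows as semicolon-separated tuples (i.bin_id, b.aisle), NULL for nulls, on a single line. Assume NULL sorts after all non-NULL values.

(1, NULL); (2, E); (5, NULL); (12, NULL)

RIGHT JOIN keeps every row from `items`; unmatched rows get NULL for `bins`'s columns.
Matching on b.bin_id = i.bin_id.
- b (bin_id=2) pairs with 1 row(s) of i.
- b (bin_id=4) has no partner in i.
- b (bin_id=7) has no partner in i.
- 3 i row(s) had no b match → kept, b columns NULL.
After projecting and ordering:
i.bin_id | b.aisle
1 | NULL
2 | E
5 | NULL
12 | NULL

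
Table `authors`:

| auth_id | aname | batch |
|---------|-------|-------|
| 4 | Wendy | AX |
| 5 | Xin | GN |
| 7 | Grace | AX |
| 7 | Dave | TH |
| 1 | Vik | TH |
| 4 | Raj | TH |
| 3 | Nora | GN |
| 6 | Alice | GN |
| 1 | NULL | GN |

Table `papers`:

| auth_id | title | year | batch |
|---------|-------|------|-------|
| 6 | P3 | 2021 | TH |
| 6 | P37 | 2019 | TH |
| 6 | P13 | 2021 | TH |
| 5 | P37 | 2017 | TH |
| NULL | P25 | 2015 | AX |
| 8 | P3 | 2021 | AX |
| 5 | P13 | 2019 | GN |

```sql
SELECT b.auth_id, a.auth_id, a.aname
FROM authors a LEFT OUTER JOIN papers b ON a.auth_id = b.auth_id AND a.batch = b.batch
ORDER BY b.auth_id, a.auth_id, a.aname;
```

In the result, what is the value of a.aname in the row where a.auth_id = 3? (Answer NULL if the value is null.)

Nora

LEFT JOIN keeps every row from `authors`; unmatched rows get NULL for `papers`'s columns.
Matching on a.auth_id = b.auth_id AND a.batch = b.batch. A NULL in a compared column never satisfies the condition.
- a (auth_id=4, batch=AX) has no partner → padded with NULL.
- a (auth_id=5, batch=GN) pairs with 1 row(s) of b.
- a (auth_id=7, batch=AX) has no partner → padded with NULL.
- a (auth_id=7, batch=TH) has no partner → padded with NULL.
- a (auth_id=1, batch=TH) has no partner → padded with NULL.
- a (auth_id=4, batch=TH) has no partner → padded with NULL.
- a (auth_id=3, batch=GN) has no partner → padded with NULL.
- a (auth_id=6, batch=GN) has no partner → padded with NULL.
- a (auth_id=1, batch=GN) has no partner → padded with NULL.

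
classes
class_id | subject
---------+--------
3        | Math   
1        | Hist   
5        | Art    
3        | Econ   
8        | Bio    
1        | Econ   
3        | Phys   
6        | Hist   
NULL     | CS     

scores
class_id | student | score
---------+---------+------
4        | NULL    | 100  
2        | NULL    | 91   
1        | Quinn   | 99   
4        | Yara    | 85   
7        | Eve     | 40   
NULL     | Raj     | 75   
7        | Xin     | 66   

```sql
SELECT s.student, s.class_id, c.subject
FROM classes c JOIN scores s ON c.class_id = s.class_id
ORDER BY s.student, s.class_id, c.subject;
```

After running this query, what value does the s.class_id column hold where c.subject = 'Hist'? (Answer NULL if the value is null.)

1

INNER JOIN keeps only pairs where the ON condition holds.
Matching on c.class_id = s.class_id. A NULL in a compared column never satisfies the condition.
- class_id=3: no matching s row, dropped.
- class_id=1: 1 matching s row(s), so 1 row(s) emitted.
- class_id=5: no matching s row, dropped.
- class_id=3: no matching s row, dropped.
- class_id=8: no matching s row, dropped.
- class_id=1: 1 matching s row(s), so 1 row(s) emitted.
- class_id=3: no matching s row, dropped.
- class_id=6: no matching s row, dropped.
- class_id=NULL: no matching s row, dropped.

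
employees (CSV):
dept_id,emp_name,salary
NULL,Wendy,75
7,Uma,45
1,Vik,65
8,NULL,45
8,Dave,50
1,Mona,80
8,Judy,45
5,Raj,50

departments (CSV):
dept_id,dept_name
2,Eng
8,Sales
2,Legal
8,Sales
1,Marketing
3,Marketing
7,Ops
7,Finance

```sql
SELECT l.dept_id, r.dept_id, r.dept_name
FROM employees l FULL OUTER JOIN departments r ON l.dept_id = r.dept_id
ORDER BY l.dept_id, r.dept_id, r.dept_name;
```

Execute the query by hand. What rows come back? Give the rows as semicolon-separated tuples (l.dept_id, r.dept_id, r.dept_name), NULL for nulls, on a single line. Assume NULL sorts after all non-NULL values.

(1, 1, Marketing); (1, 1, Marketing); (5, NULL, NULL); (7, 7, Finance); (7, 7, Ops); (8, 8, Sales); (8, 8, Sales); (8, 8, Sales); (8, 8, Sales); (8, 8, Sales); (8, 8, Sales); (NULL, 2, Eng); (NULL, 2, Legal); (NULL, 3, Marketing); (NULL, NULL, NULL)

FULL OUTER JOIN keeps every row from both sides; unmatched rows get NULL for the other side's columns.
Matching on l.dept_id = r.dept_id. A NULL in a compared column never satisfies the condition.
Matched pairs: 10; unmatched l rows kept: 2; unmatched r rows kept: 3.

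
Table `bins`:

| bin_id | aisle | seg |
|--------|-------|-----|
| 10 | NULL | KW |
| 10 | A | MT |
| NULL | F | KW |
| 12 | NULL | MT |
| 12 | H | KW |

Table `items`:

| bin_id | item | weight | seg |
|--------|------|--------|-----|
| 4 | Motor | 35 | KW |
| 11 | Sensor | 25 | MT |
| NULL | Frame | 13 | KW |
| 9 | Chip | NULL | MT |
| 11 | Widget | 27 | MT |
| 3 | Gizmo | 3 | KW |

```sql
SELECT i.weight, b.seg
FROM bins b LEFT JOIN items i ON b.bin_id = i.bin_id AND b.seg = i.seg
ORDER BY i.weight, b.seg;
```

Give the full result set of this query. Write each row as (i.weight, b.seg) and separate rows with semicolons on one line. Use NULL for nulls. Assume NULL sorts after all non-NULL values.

LEFT JOIN keeps every row from `bins`; unmatched rows get NULL for `items`'s columns.
Matching on b.bin_id = i.bin_id AND b.seg = i.seg. A NULL in a compared column never satisfies the condition.
- b[0] bin_id=10, seg=KW → no match; kept with NULLs on the i side.
- b[1] bin_id=10, seg=MT → no match; kept with NULLs on the i side.
- b[2] bin_id=NULL, seg=KW → no match; kept with NULLs on the i side.
- b[3] bin_id=12, seg=MT → no match; kept with NULLs on the i side.
- b[4] bin_id=12, seg=KW → no match; kept with NULLs on the i side.
After projecting and ordering:
i.weight | b.seg
NULL | KW
NULL | KW
NULL | KW
NULL | MT
NULL | MT

(NULL, KW); (NULL, KW); (NULL, KW); (NULL, MT); (NULL, MT)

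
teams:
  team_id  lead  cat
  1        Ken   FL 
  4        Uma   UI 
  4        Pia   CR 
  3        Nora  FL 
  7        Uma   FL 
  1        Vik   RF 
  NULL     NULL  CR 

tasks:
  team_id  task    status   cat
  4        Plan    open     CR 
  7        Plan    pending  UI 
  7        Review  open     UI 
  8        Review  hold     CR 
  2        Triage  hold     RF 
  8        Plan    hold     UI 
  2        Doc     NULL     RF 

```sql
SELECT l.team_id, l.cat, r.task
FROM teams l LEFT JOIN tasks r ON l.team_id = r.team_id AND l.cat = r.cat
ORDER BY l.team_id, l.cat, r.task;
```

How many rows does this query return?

7

LEFT JOIN keeps every row from `teams`; unmatched rows get NULL for `tasks`'s columns.
Matching on l.team_id = r.team_id AND l.cat = r.cat. A NULL in a compared column never satisfies the condition.
- l[0] team_id=1, cat=FL → no match; kept with NULLs on the r side.
- l[1] team_id=4, cat=UI → no match; kept with NULLs on the r side.
- l[2] team_id=4, cat=CR → 1 match(es) in r → 1 row(s).
- l[3] team_id=3, cat=FL → no match; kept with NULLs on the r side.
- l[4] team_id=7, cat=FL → no match; kept with NULLs on the r side.
- l[5] team_id=1, cat=RF → no match; kept with NULLs on the r side.
- l[6] team_id=NULL, cat=CR → no match; kept with NULLs on the r side.
Total: 1 matched + 6 padded = 7 rows.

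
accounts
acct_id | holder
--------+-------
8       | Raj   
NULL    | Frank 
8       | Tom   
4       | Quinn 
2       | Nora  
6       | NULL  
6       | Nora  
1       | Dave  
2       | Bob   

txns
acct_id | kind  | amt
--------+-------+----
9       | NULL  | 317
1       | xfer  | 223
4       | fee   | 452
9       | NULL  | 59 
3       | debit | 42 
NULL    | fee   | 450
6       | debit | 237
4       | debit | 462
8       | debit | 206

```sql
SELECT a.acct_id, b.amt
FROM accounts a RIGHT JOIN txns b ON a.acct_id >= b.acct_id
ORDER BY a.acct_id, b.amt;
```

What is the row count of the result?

32

RIGHT JOIN keeps every row from `txns`; unmatched rows get NULL for `accounts`'s columns.
Matching on a.acct_id >= b.acct_id. A NULL in a compared column never satisfies the condition.
- a (acct_id=8) pairs with 6 row(s) of b.
- a (acct_id=NULL) has no partner in b.
- a (acct_id=8) pairs with 6 row(s) of b.
- a (acct_id=4) pairs with 4 row(s) of b.
- a (acct_id=2) pairs with 1 row(s) of b.
- a (acct_id=6) pairs with 5 row(s) of b.
- a (acct_id=6) pairs with 5 row(s) of b.
- a (acct_id=1) pairs with 1 row(s) of b.
- a (acct_id=2) pairs with 1 row(s) of b.
- 3 b row(s) had no a match → kept, a columns NULL.
Total: 29 matched + 3 padded = 32 rows.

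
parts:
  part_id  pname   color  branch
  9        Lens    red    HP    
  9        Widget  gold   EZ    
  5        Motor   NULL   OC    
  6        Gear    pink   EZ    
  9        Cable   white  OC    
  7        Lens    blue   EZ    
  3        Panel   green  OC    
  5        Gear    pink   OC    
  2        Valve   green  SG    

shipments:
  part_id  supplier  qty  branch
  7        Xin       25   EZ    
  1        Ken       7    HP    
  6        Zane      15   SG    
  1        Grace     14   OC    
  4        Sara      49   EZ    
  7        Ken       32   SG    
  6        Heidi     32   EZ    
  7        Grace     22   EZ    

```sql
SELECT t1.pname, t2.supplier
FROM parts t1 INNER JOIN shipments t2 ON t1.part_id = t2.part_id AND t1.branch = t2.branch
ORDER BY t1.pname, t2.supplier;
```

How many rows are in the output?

INNER JOIN keeps only pairs where the ON condition holds.
Matching on t1.part_id = t2.part_id AND t1.branch = t2.branch.
Matched pairs: 3.
Total: 3 rows.

3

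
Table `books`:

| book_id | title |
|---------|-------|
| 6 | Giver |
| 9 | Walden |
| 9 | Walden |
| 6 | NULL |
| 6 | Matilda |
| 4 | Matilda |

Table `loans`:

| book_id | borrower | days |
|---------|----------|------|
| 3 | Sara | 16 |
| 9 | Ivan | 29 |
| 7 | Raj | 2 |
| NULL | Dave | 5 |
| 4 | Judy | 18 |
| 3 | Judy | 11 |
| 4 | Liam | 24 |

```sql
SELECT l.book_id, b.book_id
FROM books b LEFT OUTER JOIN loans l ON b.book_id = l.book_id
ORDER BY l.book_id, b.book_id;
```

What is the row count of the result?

7

LEFT JOIN keeps every row from `books`; unmatched rows get NULL for `loans`'s columns.
Matching on b.book_id = l.book_id. A NULL in a compared column never satisfies the condition.
- b[0] book_id=6 → no match; kept with NULLs on the l side.
- b[1] book_id=9 → 1 match(es) in l → 1 row(s).
- b[2] book_id=9 → 1 match(es) in l → 1 row(s).
- b[3] book_id=6 → no match; kept with NULLs on the l side.
- b[4] book_id=6 → no match; kept with NULLs on the l side.
- b[5] book_id=4 → 2 match(es) in l → 2 row(s).
Total: 4 matched + 3 padded = 7 rows.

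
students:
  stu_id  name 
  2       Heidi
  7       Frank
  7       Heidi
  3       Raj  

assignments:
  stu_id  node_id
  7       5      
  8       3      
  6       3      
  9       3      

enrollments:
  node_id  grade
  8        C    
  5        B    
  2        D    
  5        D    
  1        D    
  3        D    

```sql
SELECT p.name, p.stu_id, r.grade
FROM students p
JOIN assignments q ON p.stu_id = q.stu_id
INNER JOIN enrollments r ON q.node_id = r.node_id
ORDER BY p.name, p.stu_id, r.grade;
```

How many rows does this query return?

4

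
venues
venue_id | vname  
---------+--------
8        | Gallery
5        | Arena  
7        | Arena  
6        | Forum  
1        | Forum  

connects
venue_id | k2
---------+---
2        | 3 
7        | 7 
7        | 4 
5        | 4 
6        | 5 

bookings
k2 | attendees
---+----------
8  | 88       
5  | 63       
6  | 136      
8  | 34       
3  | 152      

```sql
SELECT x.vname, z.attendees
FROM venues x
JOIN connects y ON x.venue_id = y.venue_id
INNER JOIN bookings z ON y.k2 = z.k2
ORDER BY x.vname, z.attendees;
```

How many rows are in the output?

1

Evaluate left to right. First `venues x INNER JOIN connects y` on venue_id: 4 row(s).
Then INNER JOIN `bookings z` on k2: keep only rows whose y.k2 appears in z.
Result: 1 row(s).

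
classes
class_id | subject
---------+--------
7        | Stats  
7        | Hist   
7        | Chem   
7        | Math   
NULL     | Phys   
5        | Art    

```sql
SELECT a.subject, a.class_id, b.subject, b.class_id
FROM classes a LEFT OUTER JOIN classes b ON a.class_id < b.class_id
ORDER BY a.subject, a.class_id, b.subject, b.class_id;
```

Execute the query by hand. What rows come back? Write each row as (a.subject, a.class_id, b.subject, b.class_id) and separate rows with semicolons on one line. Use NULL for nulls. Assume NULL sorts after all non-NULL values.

(Art, 5, Chem, 7); (Art, 5, Hist, 7); (Art, 5, Math, 7); (Art, 5, Stats, 7); (Chem, 7, NULL, NULL); (Hist, 7, NULL, NULL); (Math, 7, NULL, NULL); (Phys, NULL, NULL, NULL); (Stats, 7, NULL, NULL)

LEFT JOIN keeps every row from `classes a`; unmatched rows get NULL for `classes b`'s columns.
Matching on a.class_id < b.class_id. A NULL in a compared column never satisfies the condition.
- a row (class_id=7): no match → kept, b columns NULL.
- a row (class_id=7): no match → kept, b columns NULL.
- a row (class_id=7): no match → kept, b columns NULL.
- a row (class_id=7): no match → kept, b columns NULL.
- a row (class_id=NULL): no match → kept, b columns NULL.
- a row (class_id=5): matches 4 b row(s) → 4 output row(s).
After projecting and ordering:
a.subject | a.class_id | b.subject | b.class_id
Art | 5 | Chem | 7
Art | 5 | Hist | 7
Art | 5 | Math | 7
Art | 5 | Stats | 7
Chem | 7 | NULL | NULL
Hist | 7 | NULL | NULL
Math | 7 | NULL | NULL
Phys | NULL | NULL | NULL
Stats | 7 | NULL | NULL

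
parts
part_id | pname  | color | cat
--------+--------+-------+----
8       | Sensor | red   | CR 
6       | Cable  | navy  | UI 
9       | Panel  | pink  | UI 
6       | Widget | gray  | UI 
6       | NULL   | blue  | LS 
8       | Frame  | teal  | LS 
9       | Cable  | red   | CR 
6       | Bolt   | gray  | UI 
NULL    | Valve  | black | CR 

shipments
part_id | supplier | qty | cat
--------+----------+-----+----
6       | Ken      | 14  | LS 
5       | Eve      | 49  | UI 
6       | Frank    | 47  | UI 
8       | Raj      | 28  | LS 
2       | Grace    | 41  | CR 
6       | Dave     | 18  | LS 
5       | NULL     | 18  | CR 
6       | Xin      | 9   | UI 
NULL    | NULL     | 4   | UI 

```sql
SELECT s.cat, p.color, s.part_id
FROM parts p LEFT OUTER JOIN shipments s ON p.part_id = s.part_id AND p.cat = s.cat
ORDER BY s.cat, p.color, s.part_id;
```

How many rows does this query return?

13

LEFT JOIN keeps every row from `parts`; unmatched rows get NULL for `shipments`'s columns.
Matching on p.part_id = s.part_id AND p.cat = s.cat. A NULL in a compared column never satisfies the condition.
- p (part_id=8, cat=CR) has no partner → padded with NULL.
- p (part_id=6, cat=UI) pairs with 2 row(s) of s.
- p (part_id=9, cat=UI) has no partner → padded with NULL.
- p (part_id=6, cat=UI) pairs with 2 row(s) of s.
- p (part_id=6, cat=LS) pairs with 2 row(s) of s.
- p (part_id=8, cat=LS) pairs with 1 row(s) of s.
- p (part_id=9, cat=CR) has no partner → padded with NULL.
- p (part_id=6, cat=UI) pairs with 2 row(s) of s.
- p (part_id=NULL, cat=CR) has no partner → padded with NULL.
Total: 9 matched + 4 padded = 13 rows.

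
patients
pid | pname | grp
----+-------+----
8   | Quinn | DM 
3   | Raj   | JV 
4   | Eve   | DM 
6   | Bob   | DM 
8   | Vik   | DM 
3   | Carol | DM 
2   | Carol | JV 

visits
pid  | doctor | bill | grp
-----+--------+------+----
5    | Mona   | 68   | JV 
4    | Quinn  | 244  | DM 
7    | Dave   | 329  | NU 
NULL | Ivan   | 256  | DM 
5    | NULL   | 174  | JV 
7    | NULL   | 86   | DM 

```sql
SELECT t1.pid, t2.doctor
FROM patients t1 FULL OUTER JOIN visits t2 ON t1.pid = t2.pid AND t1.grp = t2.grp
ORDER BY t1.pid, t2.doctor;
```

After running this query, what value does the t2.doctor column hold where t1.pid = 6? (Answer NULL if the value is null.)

FULL OUTER JOIN keeps every row from both sides; unmatched rows get NULL for the other side's columns.
Matching on t1.pid = t2.pid AND t1.grp = t2.grp. A NULL in a compared column never satisfies the condition.
- t1 row (pid=8, grp=DM): no match → kept, t2 columns NULL.
- t1 row (pid=3, grp=JV): no match → kept, t2 columns NULL.
- t1 row (pid=4, grp=DM): matches 1 t2 row(s) → 1 output row(s).
- t1 row (pid=6, grp=DM): no match → kept, t2 columns NULL.
- t1 row (pid=8, grp=DM): no match → kept, t2 columns NULL.
- t1 row (pid=3, grp=DM): no match → kept, t2 columns NULL.
- t1 row (pid=2, grp=JV): no match → kept, t2 columns NULL.
- 5 row(s) from t2 found no t1 partner → padded with NULL.

NULL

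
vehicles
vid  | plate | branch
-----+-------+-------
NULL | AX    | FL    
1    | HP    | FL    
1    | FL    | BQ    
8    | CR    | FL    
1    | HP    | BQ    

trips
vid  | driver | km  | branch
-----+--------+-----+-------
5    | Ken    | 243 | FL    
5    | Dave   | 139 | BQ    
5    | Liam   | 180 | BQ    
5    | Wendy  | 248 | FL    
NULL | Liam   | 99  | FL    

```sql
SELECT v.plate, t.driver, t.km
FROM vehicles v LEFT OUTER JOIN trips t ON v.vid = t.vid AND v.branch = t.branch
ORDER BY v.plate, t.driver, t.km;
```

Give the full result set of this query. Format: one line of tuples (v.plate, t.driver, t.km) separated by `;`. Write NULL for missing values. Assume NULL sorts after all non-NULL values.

(AX, NULL, NULL); (CR, NULL, NULL); (FL, NULL, NULL); (HP, NULL, NULL); (HP, NULL, NULL)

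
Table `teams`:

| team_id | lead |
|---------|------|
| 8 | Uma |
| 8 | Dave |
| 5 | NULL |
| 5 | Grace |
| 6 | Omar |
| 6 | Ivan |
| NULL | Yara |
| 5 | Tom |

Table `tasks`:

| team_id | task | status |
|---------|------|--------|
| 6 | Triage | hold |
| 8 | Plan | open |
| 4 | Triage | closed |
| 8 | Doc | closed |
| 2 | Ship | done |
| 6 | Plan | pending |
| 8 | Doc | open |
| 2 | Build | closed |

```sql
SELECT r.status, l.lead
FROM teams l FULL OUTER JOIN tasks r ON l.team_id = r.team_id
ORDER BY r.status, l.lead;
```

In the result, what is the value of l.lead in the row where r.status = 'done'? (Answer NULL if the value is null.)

NULL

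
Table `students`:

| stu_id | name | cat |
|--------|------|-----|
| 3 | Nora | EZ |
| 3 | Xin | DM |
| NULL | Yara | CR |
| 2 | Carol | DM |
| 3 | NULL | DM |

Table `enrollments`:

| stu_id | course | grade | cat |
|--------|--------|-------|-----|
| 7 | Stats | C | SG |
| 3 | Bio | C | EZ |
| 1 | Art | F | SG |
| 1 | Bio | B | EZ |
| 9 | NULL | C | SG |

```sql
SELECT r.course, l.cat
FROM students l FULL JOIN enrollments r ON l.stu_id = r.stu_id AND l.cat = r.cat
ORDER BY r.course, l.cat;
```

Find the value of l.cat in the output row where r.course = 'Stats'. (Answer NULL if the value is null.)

NULL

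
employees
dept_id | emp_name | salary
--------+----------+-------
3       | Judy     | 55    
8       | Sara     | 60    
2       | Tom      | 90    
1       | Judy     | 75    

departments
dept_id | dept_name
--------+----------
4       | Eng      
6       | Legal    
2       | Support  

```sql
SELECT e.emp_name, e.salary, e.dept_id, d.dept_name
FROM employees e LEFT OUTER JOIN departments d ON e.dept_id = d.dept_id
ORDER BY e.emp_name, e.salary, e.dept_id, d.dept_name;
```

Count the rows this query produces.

4

LEFT JOIN keeps every row from `employees`; unmatched rows get NULL for `departments`'s columns.
Matching on e.dept_id = d.dept_id.
Matched pairs: 1; unmatched e rows kept: 3.
Total: 1 matched + 3 padded = 4 rows.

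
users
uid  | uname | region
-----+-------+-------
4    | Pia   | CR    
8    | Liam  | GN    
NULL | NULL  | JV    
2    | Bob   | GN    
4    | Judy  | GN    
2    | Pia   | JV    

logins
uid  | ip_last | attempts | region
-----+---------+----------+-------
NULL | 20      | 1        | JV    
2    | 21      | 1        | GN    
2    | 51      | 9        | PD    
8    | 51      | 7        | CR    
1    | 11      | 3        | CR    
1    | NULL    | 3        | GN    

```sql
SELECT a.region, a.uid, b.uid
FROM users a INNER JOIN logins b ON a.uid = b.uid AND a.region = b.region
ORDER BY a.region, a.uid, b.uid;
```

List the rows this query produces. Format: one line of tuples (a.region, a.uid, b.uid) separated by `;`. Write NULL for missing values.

(GN, 2, 2)

INNER JOIN keeps only pairs where the ON condition holds.
Matching on a.uid = b.uid AND a.region = b.region. A NULL in a compared column never satisfies the condition.
- a[0] uid=4, region=CR → no match; dropped.
- a[1] uid=8, region=GN → no match; dropped.
- a[2] uid=NULL, region=JV → no match; dropped.
- a[3] uid=2, region=GN → 1 match(es) in b → 1 row(s).
- a[4] uid=4, region=GN → no match; dropped.
- a[5] uid=2, region=JV → no match; dropped.
After projecting and ordering:
a.region | a.uid | b.uid
GN | 2 | 2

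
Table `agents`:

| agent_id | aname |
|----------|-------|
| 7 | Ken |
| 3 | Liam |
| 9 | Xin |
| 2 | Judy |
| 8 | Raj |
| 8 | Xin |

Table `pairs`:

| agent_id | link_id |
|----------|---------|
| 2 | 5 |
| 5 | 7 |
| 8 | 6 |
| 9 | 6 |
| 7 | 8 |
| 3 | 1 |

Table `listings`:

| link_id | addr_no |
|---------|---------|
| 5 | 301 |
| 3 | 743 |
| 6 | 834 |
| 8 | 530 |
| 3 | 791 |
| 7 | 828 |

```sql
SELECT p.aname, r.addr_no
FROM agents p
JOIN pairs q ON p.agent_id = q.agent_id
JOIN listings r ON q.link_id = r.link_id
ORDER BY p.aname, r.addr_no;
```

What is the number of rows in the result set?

5

Step 1 — p INNER JOIN q on agent_id → 6 row(s).
Then INNER JOIN `listings r` on link_id: keep only rows whose q.link_id appears in r.
Result: 5 row(s).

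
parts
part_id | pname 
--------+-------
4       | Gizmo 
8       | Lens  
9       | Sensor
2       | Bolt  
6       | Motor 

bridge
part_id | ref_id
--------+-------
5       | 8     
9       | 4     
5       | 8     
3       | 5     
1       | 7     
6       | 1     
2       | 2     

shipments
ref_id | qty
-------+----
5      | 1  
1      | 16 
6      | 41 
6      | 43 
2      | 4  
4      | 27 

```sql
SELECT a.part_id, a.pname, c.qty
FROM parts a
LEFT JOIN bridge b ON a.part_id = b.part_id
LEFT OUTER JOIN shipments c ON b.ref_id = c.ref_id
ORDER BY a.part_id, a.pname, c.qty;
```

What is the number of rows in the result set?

5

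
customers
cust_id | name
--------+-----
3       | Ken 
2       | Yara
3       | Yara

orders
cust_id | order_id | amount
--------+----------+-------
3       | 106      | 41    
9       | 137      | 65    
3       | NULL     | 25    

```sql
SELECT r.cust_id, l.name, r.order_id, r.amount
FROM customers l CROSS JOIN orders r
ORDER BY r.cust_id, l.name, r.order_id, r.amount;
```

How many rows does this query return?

9

CROSS JOIN pairs every row of `customers` with every row of `orders`: 3 × 3 = 9 rows.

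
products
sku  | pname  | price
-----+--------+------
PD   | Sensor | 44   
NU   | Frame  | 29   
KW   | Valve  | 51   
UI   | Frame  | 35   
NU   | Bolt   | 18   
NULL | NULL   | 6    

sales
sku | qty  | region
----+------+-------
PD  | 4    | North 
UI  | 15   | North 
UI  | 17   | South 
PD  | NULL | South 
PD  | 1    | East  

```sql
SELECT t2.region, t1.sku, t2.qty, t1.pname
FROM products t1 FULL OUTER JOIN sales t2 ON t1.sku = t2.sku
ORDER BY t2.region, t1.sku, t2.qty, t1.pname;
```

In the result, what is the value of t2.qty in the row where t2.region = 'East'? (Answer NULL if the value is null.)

FULL OUTER JOIN keeps every row from both sides; unmatched rows get NULL for the other side's columns.
Matching on t1.sku = t2.sku. A NULL in a compared column never satisfies the condition.
- t1 (sku=PD) pairs with 3 row(s) of t2.
- t1 (sku=NU) has no partner → padded with NULL.
- t1 (sku=KW) has no partner → padded with NULL.
- t1 (sku=UI) pairs with 2 row(s) of t2.
- t1 (sku=NU) has no partner → padded with NULL.
- t1 (sku=NULL) has no partner → padded with NULL.

1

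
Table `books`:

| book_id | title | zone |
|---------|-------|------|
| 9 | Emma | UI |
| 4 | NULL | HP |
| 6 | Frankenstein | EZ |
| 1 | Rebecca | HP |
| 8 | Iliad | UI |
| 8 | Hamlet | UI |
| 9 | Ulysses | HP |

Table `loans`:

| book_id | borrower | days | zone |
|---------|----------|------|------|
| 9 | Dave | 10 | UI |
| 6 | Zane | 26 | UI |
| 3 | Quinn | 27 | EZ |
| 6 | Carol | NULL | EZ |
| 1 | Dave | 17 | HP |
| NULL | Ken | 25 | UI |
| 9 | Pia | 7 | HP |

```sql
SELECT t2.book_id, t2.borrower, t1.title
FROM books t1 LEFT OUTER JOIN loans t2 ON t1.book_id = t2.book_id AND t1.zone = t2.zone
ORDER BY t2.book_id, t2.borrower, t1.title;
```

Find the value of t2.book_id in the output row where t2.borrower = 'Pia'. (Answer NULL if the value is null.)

9

LEFT JOIN keeps every row from `books`; unmatched rows get NULL for `loans`'s columns.
Matching on t1.book_id = t2.book_id AND t1.zone = t2.zone. A NULL in a compared column never satisfies the condition.
- t1[0] book_id=9, zone=UI → 1 match(es) in t2 → 1 row(s).
- t1[1] book_id=4, zone=HP → no match; kept with NULLs on the t2 side.
- t1[2] book_id=6, zone=EZ → 1 match(es) in t2 → 1 row(s).
- t1[3] book_id=1, zone=HP → 1 match(es) in t2 → 1 row(s).
- t1[4] book_id=8, zone=UI → no match; kept with NULLs on the t2 side.
- t1[5] book_id=8, zone=UI → no match; kept with NULLs on the t2 side.
- t1[6] book_id=9, zone=HP → 1 match(es) in t2 → 1 row(s).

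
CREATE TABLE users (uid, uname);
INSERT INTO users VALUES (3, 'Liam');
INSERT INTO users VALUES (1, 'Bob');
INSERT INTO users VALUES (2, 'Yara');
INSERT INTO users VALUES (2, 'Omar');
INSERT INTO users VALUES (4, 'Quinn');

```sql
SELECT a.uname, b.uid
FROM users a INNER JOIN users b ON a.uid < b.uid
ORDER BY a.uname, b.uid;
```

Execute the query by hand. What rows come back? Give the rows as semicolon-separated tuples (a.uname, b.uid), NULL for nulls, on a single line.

(Bob, 2); (Bob, 2); (Bob, 3); (Bob, 4); (Liam, 4); (Omar, 3); (Omar, 4); (Yara, 3); (Yara, 4)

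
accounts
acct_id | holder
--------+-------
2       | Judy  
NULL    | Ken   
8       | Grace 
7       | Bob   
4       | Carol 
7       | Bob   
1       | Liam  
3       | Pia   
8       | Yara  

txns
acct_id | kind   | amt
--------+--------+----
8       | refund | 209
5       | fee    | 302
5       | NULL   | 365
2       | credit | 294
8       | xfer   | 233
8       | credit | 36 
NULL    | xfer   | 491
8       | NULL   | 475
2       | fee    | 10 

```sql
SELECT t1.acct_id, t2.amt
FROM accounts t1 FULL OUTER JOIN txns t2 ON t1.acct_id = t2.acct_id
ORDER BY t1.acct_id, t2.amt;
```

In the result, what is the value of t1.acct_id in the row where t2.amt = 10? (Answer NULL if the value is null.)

2

FULL OUTER JOIN keeps every row from both sides; unmatched rows get NULL for the other side's columns.
Matching on t1.acct_id = t2.acct_id. A NULL in a compared column never satisfies the condition.
- acct_id=2: 2 matching t2 row(s), so 2 row(s) emitted.
- acct_id=NULL: no t2 row matches, row kept with t2 columns NULL.
- acct_id=8: 4 matching t2 row(s), so 4 row(s) emitted.
- acct_id=7: no t2 row matches, row kept with t2 columns NULL.
- acct_id=4: no t2 row matches, row kept with t2 columns NULL.
- acct_id=7: no t2 row matches, row kept with t2 columns NULL.
- acct_id=1: no t2 row matches, row kept with t2 columns NULL.
- acct_id=3: no t2 row matches, row kept with t2 columns NULL.
- acct_id=8: 4 matching t2 row(s), so 4 row(s) emitted.
- 3 t2 row(s) had no t1 match → kept, t1 columns NULL.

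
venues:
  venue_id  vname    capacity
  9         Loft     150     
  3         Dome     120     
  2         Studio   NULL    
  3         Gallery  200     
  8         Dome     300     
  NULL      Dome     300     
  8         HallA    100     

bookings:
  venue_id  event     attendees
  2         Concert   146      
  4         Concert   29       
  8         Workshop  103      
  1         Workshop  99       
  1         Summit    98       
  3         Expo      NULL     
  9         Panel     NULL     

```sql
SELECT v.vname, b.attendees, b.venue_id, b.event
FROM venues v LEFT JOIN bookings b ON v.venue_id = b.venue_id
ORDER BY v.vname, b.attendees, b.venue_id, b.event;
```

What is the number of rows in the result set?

LEFT JOIN keeps every row from `venues`; unmatched rows get NULL for `bookings`'s columns.
Matching on v.venue_id = b.venue_id. A NULL in a compared column never satisfies the condition.
Matched pairs: 6; unmatched v rows kept: 1.
Total: 6 matched + 1 padded = 7 rows.

7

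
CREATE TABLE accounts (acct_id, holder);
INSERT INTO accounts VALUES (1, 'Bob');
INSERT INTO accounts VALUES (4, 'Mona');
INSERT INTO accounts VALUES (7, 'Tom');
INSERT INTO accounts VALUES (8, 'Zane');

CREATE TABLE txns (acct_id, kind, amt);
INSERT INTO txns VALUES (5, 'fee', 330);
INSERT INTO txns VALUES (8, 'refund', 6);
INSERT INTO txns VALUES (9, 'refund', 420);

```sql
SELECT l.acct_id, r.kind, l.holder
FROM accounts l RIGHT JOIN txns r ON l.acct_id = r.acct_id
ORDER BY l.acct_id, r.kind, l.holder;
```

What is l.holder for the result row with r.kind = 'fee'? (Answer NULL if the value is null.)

NULL

RIGHT JOIN keeps every row from `txns`; unmatched rows get NULL for `accounts`'s columns.
Matching on l.acct_id = r.acct_id.
- l row (acct_id=1): no match.
- l row (acct_id=4): no match.
- l row (acct_id=7): no match.
- l row (acct_id=8): matches 1 r row(s) → 1 output row(s).
- 2 r row(s) had no l match → kept, l columns NULL.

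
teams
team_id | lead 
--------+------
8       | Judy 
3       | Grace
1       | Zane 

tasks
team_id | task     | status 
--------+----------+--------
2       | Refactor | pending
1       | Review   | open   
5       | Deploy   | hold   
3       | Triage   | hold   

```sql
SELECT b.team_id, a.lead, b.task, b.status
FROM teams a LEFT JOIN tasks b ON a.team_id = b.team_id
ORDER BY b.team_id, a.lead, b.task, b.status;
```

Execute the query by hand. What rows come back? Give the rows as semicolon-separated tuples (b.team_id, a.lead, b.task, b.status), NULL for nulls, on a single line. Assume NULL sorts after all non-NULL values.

(1, Zane, Review, open); (3, Grace, Triage, hold); (NULL, Judy, NULL, NULL)

LEFT JOIN keeps every row from `teams`; unmatched rows get NULL for `tasks`'s columns.
Matching on a.team_id = b.team_id.
Matched pairs: 2; unmatched a rows kept: 1.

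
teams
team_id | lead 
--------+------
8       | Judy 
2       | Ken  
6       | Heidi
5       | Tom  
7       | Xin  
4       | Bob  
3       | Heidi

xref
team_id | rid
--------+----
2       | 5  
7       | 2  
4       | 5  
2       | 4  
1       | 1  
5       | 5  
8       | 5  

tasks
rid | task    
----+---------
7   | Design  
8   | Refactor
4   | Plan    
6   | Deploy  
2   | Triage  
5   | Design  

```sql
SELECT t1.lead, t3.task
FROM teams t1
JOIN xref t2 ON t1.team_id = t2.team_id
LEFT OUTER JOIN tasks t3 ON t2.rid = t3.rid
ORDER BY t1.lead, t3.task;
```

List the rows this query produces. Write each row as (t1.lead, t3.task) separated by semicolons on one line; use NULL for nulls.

Joins associate left-to-right: teams INNER JOIN xref on team_id gives 6 intermediate row(s).
Then LEFT JOIN `tasks t3` on rid: each of those 6 rows is kept; rows whose t2.rid has no match in t3 get NULL for t3's columns.

(Bob, Design); (Judy, Design); (Ken, Design); (Ken, Plan); (Tom, Design); (Xin, Triage)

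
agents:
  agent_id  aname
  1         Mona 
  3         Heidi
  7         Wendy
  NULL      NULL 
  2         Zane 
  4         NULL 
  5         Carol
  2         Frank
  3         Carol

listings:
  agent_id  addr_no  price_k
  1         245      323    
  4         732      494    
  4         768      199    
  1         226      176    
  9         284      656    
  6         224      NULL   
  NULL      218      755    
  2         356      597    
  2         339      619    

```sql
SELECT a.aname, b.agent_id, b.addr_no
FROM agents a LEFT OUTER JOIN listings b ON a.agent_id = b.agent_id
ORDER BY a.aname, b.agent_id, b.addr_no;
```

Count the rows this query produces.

13

LEFT JOIN keeps every row from `agents`; unmatched rows get NULL for `listings`'s columns.
Matching on a.agent_id = b.agent_id. A NULL in a compared column never satisfies the condition.
- a[0] agent_id=1 → 2 match(es) in b → 2 row(s).
- a[1] agent_id=3 → no match; kept with NULLs on the b side.
- a[2] agent_id=7 → no match; kept with NULLs on the b side.
- a[3] agent_id=NULL → no match; kept with NULLs on the b side.
- a[4] agent_id=2 → 2 match(es) in b → 2 row(s).
- a[5] agent_id=4 → 2 match(es) in b → 2 row(s).
- a[6] agent_id=5 → no match; kept with NULLs on the b side.
- a[7] agent_id=2 → 2 match(es) in b → 2 row(s).
- a[8] agent_id=3 → no match; kept with NULLs on the b side.
Total: 8 matched + 5 padded = 13 rows.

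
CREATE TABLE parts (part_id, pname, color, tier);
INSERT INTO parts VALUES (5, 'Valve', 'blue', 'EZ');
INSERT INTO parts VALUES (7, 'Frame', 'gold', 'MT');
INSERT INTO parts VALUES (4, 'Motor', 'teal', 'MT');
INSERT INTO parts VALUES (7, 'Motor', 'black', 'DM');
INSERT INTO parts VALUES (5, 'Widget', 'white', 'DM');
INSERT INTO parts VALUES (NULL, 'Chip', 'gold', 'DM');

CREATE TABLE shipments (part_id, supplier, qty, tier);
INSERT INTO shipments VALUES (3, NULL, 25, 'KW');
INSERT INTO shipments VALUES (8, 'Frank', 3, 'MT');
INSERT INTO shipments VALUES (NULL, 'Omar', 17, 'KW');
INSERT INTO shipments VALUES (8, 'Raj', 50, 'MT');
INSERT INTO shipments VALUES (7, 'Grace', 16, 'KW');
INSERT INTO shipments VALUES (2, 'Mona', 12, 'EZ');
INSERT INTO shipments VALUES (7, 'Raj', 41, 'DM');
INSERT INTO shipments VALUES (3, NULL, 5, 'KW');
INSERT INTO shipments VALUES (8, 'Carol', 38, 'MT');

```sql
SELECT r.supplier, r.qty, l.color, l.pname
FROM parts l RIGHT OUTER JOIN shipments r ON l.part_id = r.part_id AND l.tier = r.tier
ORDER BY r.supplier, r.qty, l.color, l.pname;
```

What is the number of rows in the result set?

9

RIGHT JOIN keeps every row from `shipments`; unmatched rows get NULL for `parts`'s columns.
Matching on l.part_id = r.part_id AND l.tier = r.tier. A NULL in a compared column never satisfies the condition.
Matched pairs: 1; unmatched r rows kept: 8.
Total: 1 matched + 8 padded = 9 rows.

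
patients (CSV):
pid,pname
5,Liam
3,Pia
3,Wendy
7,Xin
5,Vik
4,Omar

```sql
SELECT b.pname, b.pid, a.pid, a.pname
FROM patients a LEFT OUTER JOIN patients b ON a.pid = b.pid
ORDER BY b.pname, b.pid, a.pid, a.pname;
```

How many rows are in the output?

LEFT JOIN keeps every row from `patients a`; unmatched rows get NULL for `patients b`'s columns.
Matching on a.pid = b.pid.
- a (pid=5) pairs with 2 row(s) of b.
- a (pid=3) pairs with 2 row(s) of b.
- a (pid=3) pairs with 2 row(s) of b.
- a (pid=7) pairs with 1 row(s) of b.
- a (pid=5) pairs with 2 row(s) of b.
- a (pid=4) pairs with 1 row(s) of b.
Total: 10 rows.

10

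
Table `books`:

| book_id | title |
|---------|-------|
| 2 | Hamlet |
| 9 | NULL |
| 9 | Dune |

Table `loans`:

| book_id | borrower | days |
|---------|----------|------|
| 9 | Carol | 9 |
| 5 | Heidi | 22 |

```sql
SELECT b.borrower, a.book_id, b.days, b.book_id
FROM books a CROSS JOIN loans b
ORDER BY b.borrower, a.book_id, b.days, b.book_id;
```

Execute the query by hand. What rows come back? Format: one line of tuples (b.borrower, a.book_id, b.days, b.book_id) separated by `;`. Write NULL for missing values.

CROSS JOIN pairs every row of `books` with every row of `loans`: 3 × 2 = 6 rows.

(Carol, 2, 9, 9); (Carol, 9, 9, 9); (Carol, 9, 9, 9); (Heidi, 2, 22, 5); (Heidi, 9, 22, 5); (Heidi, 9, 22, 5)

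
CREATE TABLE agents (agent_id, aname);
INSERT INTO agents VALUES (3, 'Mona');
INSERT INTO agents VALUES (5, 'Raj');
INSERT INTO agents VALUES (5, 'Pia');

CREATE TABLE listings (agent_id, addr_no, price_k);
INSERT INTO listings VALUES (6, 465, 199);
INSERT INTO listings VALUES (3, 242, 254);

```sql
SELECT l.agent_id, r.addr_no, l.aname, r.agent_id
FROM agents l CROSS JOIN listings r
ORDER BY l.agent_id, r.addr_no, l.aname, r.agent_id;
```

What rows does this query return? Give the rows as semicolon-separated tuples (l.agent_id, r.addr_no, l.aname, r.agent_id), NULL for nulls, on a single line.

CROSS JOIN pairs every row of `agents` with every row of `listings`: 3 × 2 = 6 rows.

(3, 242, Mona, 3); (3, 465, Mona, 6); (5, 242, Pia, 3); (5, 242, Raj, 3); (5, 465, Pia, 6); (5, 465, Raj, 6)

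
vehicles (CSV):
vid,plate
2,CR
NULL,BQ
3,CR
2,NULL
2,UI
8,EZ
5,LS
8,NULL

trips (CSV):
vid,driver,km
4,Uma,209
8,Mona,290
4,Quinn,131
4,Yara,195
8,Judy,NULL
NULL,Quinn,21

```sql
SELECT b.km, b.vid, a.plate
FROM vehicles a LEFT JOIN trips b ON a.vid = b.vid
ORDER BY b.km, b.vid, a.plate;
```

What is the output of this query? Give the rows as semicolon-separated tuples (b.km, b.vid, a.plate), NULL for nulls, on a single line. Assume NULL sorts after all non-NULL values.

(290, 8, EZ); (290, 8, NULL); (NULL, 8, EZ); (NULL, 8, NULL); (NULL, NULL, BQ); (NULL, NULL, CR); (NULL, NULL, CR); (NULL, NULL, LS); (NULL, NULL, UI); (NULL, NULL, NULL)

LEFT JOIN keeps every row from `vehicles`; unmatched rows get NULL for `trips`'s columns.
Matching on a.vid = b.vid. A NULL in a compared column never satisfies the condition.
- a[0] vid=2 → no match; kept with NULLs on the b side.
- a[1] vid=NULL → no match; kept with NULLs on the b side.
- a[2] vid=3 → no match; kept with NULLs on the b side.
- a[3] vid=2 → no match; kept with NULLs on the b side.
- a[4] vid=2 → no match; kept with NULLs on the b side.
- a[5] vid=8 → 2 match(es) in b → 2 row(s).
- a[6] vid=5 → no match; kept with NULLs on the b side.
- a[7] vid=8 → 2 match(es) in b → 2 row(s).
After projecting and ordering:
b.km | b.vid | a.plate
290 | 8 | EZ
290 | 8 | NULL
NULL | 8 | EZ
NULL | 8 | NULL
NULL | NULL | BQ
NULL | NULL | CR
NULL | NULL | CR
NULL | NULL | LS
NULL | NULL | UI
NULL | NULL | NULL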